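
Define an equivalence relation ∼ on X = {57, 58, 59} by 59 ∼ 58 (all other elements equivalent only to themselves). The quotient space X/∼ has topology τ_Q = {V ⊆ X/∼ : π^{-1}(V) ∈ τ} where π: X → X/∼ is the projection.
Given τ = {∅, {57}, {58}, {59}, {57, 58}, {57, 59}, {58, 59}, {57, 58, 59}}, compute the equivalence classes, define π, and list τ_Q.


X/∼ = {[57], [58=59]}; |τ_Q| = 4.

Equivalence classes: [57], [58=59].
Quotient map π: X → X/∼ sends 57 ↦ [57], 58 ↦ [58=59], 59 ↦ [58=59].
For each subset V ⊆ X/∼, compute π^{-1}(V) ⊆ X and check whether π^{-1}(V) ∈ τ. V is open in τ_Q iff π^{-1}(V) ∈ τ.
  V = {}: π^{-1}(V) = ∅ ∈ τ ✓.
  V = {[57]}: π^{-1}(V) = {57} ∈ τ ✓.
  V = {[58=59]}: π^{-1}(V) = {58, 59} ∈ τ ✓.
  V = {[57], [58=59]}: π^{-1}(V) = {57, 58, 59} ∈ τ ✓.
Open sets in the quotient: τ_Q = {{}, {[57]}, {[58=59]}, {[57], [58=59]}} (4 elements).


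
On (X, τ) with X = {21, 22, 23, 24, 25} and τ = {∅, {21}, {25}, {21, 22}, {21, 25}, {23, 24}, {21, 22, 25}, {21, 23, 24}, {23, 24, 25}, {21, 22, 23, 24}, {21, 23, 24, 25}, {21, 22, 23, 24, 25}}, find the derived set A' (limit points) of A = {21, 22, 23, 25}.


A' = {22, 24}

For each x ∈ X, list the open sets U ∈ τ with x ∈ U, then check whether U ∩ (A ∖ {x}) ≠ ∅ for every such U.
  x = 21: open {21} ∋ x has {21} ∩ (A ∖ {21}) = ∅, so x is NOT a limit point.
  x = 22: opens ∋ x are {21, 22}, {21, 22, 25}, {21, 22, 23, 24}, {21, 22, 23, 24, 25}; each meets A ∖ {22}, so x IS a limit point.
  x = 23: open {23, 24} ∋ x has {23, 24} ∩ (A ∖ {23}) = ∅, so x is NOT a limit point.
  x = 24: opens ∋ x are {23, 24}, {21, 23, 24}, {23, 24, 25}, {21, 22, 23, 24}, {21, 23, 24, 25}, {21, 22, 23, 24, 25}; each meets A ∖ {24}, so x IS a limit point.
  x = 25: open {25} ∋ x has {25} ∩ (A ∖ {25}) = ∅, so x is NOT a limit point.
Collecting: A' = {22, 24}.


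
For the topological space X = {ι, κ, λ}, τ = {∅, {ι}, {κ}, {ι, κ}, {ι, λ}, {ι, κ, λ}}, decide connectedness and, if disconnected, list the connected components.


(X, τ) is disconnected; components = [{κ}, {ι, λ}].

Find clopen sets (U ∈ τ with X ∖ U ∈ τ):
  U = ∅, X ∖ U = {ι, κ, λ} — both open, so U is clopen.
  U = {κ}, X ∖ U = {ι, λ} — both open, so U is clopen.
  U = {ι, λ}, X ∖ U = {κ} — both open, so U is clopen.
  U = {ι, κ, λ}, X ∖ U = ∅ — both open, so U is clopen.
Nontrivial clopen(s) exist: e.g. {κ}. So (X, τ) is disconnected.
Compute connected components by grouping points that agree on all clopens:
  component: {κ}
  component: {ι, λ}


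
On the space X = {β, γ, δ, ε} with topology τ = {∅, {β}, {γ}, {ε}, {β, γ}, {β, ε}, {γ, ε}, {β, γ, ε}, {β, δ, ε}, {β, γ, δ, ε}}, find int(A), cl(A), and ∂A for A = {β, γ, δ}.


int(A) = {β, γ}, cl(A) = {β, γ, δ}, ∂A = {δ}.

Closed sets in (X, τ) are complements of opens:
  closed(X, τ) = {∅, {γ}, {δ}, {β, δ}, {γ, δ}, {δ, ε}, {β, γ, δ}, {β, δ, ε}, {γ, δ, ε}, {β, γ, δ, ε}}.
int(A) = ⋃ {U ∈ τ : U ⊆ A}. Opens contained in A: ∅, {β}, {γ}, {β, γ}.
Taking the union of these: int(A) = {β, γ}.
cl(A) = ⋂ {C closed : A ⊆ C}. Closed sets containing A: {β, γ, δ}, {β, γ, δ, ε}.
Intersecting these: cl(A) = {β, γ, δ}.
∂A = cl(A) ∖ int(A) = {β, γ, δ} ∖ {β, γ} = {δ}.


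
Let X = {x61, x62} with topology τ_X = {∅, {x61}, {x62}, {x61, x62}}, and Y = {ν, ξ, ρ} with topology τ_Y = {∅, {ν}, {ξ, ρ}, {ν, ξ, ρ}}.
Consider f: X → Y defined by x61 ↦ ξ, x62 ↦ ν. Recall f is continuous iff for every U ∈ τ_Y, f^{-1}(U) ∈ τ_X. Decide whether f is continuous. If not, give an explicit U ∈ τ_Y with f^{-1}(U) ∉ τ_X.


f IS continuous.

Compute f^{-1}(U) for each U ∈ τ_Y:
  U = ∅: f^{-1}(U) = ∅ ∈ τ_X ✓.
  U = {ν}: f^{-1}(U) = {x62} ∈ τ_X ✓.
  U = {ξ, ρ}: f^{-1}(U) = {x61} ∈ τ_X ✓.
  U = {ν, ξ, ρ}: f^{-1}(U) = {x61, x62} ∈ τ_X ✓.
Every preimage lies in τ_X, so f IS continuous.


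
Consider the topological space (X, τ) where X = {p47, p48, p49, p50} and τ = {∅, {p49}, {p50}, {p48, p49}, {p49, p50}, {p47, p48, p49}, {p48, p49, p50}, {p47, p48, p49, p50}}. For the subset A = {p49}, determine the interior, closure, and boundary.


int(A) = {p49}, cl(A) = {p47, p48, p49}, ∂A = {p47, p48}.

Closed sets in (X, τ) are complements of opens:
  closed(X, τ) = {∅, {p47}, {p50}, {p47, p48}, {p47, p50}, {p47, p48, p49}, {p47, p48, p50}, {p47, p48, p49, p50}}.
int(A) = ⋃ {U ∈ τ : U ⊆ A}. Opens contained in A: ∅, {p49}.
Taking the union of these: int(A) = {p49}.
cl(A) = ⋂ {C closed : A ⊆ C}. Closed sets containing A: {p47, p48, p49}, {p47, p48, p49, p50}.
Intersecting these: cl(A) = {p47, p48, p49}.
∂A = cl(A) ∖ int(A) = {p47, p48, p49} ∖ {p49} = {p47, p48}.


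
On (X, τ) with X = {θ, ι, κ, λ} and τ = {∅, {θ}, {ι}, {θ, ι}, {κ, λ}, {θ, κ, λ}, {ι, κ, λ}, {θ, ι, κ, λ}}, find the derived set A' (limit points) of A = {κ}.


A' = {λ}

For each x ∈ X, list the open sets U ∈ τ with x ∈ U, then check whether U ∩ (A ∖ {x}) ≠ ∅ for every such U.
  x = θ: open {θ} ∋ x has {θ} ∩ (A ∖ {θ}) = ∅, so x is NOT a limit point.
  x = ι: open {ι} ∋ x has {ι} ∩ (A ∖ {ι}) = ∅, so x is NOT a limit point.
  x = κ: open {κ, λ} ∋ x has {κ, λ} ∩ (A ∖ {κ}) = ∅, so x is NOT a limit point.
  x = λ: opens ∋ x are {κ, λ}, {θ, κ, λ}, {ι, κ, λ}, {θ, ι, κ, λ}; each meets A ∖ {λ}, so x IS a limit point.
Collecting: A' = {λ}.


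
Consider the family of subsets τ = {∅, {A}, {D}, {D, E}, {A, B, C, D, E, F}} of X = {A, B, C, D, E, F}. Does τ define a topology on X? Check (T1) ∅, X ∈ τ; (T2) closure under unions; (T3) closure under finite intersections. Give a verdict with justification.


τ is NOT a topology on X.

Axiom (T1): ∅ ∈ τ? Yes; X ∈ τ? Yes.
Axiom (T2/T3): check pairwise unions and intersections of members of τ.
Counterexample for (T2): {A} ∪ {D} = {A, D} ∉ τ. Therefore τ is NOT a topology.


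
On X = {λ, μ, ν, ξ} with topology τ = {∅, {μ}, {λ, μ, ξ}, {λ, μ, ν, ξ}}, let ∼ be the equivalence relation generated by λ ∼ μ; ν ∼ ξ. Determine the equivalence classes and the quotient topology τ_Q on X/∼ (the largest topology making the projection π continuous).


X/∼ = {[λ=μ], [ν=ξ]}; |τ_Q| = 2.

Equivalence classes: [λ=μ], [ν=ξ].
Quotient map π: X → X/∼ sends λ ↦ [λ=μ], μ ↦ [λ=μ], ν ↦ [ν=ξ], ξ ↦ [ν=ξ].
For each subset V ⊆ X/∼, compute π^{-1}(V) ⊆ X and check whether π^{-1}(V) ∈ τ. V is open in τ_Q iff π^{-1}(V) ∈ τ.
  V = {}: π^{-1}(V) = ∅ ∈ τ ✓.
  V = {[λ=μ]}: π^{-1}(V) = {λ, μ} ∉ τ ✗.
  V = {[ν=ξ]}: π^{-1}(V) = {ν, ξ} ∉ τ ✗.
  V = {[λ=μ], [ν=ξ]}: π^{-1}(V) = {λ, μ, ν, ξ} ∈ τ ✓.
Open sets in the quotient: τ_Q = {{}, {[λ=μ], [ν=ξ]}} (2 elements).


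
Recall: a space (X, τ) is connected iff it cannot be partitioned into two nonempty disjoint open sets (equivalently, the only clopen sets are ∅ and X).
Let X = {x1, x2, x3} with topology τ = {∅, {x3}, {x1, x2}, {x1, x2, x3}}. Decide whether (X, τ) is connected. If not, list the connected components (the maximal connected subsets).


(X, τ) is disconnected; components = [{x3}, {x1, x2}].

Find clopen sets (U ∈ τ with X ∖ U ∈ τ):
  U = ∅, X ∖ U = {x1, x2, x3} — both open, so U is clopen.
  U = {x3}, X ∖ U = {x1, x2} — both open, so U is clopen.
  U = {x1, x2}, X ∖ U = {x3} — both open, so U is clopen.
  U = {x1, x2, x3}, X ∖ U = ∅ — both open, so U is clopen.
Nontrivial clopen(s) exist: e.g. {x1, x2}. So (X, τ) is disconnected.
Compute connected components by grouping points that agree on all clopens:
  component: {x3}
  component: {x1, x2}


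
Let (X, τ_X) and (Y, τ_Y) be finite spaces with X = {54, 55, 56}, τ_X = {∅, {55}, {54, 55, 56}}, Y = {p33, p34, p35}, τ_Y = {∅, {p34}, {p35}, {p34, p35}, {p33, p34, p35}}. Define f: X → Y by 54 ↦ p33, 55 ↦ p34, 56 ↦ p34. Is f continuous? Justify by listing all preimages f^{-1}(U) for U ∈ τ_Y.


f is NOT continuous.

Compute f^{-1}(U) for each U ∈ τ_Y:
  U = ∅: f^{-1}(U) = ∅ ∈ τ_X ✓.
  U = {p34}: f^{-1}(U) = {55, 56} ∉ τ_X ✗.
  U = {p35}: f^{-1}(U) = ∅ ∈ τ_X ✓.
  U = {p34, p35}: f^{-1}(U) = {55, 56} ∉ τ_X ✗.
  U = {p33, p34, p35}: f^{-1}(U) = {54, 55, 56} ∈ τ_X ✓.
Found U = {p34} with f^{-1}(U) = {55, 56} not in τ_X. Therefore f is NOT continuous.


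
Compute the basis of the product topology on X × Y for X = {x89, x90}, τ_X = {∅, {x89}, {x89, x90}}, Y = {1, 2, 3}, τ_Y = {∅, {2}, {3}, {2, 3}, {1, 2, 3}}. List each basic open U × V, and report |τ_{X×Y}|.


Basis B = {∅ × ∅, {x89} × {2}, {x89} × {3}, {x89} × {2, 3}, {x89, x90} × {2}, {x89, x90} × {3}, {x89} × {1, 2, 3}, {x89, x90} × {2, 3}, {x89, x90} × {1, 2, 3}}; |τ_{X×Y}| = 14.

Enumerate products U × V with U ∈ τ_X, V ∈ τ_Y (deduplicated):
  ∅ × ∅ = {} (∅)
  {x89} × {2} = {(x89,2)}
  {x89} × {3} = {(x89,3)}
  {x89} × {2, 3} = {(x89,2), (x89,3)}
  {x89, x90} × {2} = {(x89,2), (x90,2)}
  {x89, x90} × {3} = {(x89,3), (x90,3)}
  {x89} × {1, 2, 3} = {(x89,1), (x89,2), (x89,3)}
  {x89, x90} × {2, 3} = {(x89,2), (x89,3), (x90,2), (x90,3)}
  {x89, x90} × {1, 2, 3} = {(x89,1), (x89,2), (x89,3), (x90,1), (x90,2), (x90,3)}
These 9 distinct sets form the basis B.
Close under arbitrary unions to get τ_{X×Y}; counting gives |τ_{X×Y}| = 14.


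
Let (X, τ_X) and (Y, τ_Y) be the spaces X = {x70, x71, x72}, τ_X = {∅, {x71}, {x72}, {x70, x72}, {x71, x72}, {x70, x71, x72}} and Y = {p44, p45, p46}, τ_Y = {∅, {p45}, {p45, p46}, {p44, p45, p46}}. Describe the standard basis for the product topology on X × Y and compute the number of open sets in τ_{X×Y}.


Basis B = {∅ × ∅, {x71} × {p45}, {x72} × {p45}, {x70, x72} × {p45}, {x71} × {p45, p46}, {x71, x72} × {p45}, {x72} × {p45, p46}, {x70, x71, x72} × {p45}, {x71} × {p44, p45, p46}, {x72} × {p44, p45, p46}, {x70, x72} × {p45, p46}, {x71, x72} × {p45, p46}, {x70, x72} × {p44, p45, p46}, {x70, x71, x72} × {p45, p46}, {x71, x72} × {p44, p45, p46}, {x70, x71, x72} × {p44, p45, p46}}; |τ_{X×Y}| = 40.

Enumerate products U × V with U ∈ τ_X, V ∈ τ_Y (deduplicated):
  ∅ × ∅ = {} (∅)
  {x71} × {p45} = {(x71,p45)}
  {x72} × {p45} = {(x72,p45)}
  {x70, x72} × {p45} = {(x70,p45), (x72,p45)}
  {x71} × {p45, p46} = {(x71,p45), (x71,p46)}
  {x71, x72} × {p45} = {(x71,p45), (x72,p45)}
  {x72} × {p45, p46} = {(x72,p45), (x72,p46)}
  {x70, x71, x72} × {p45} = {(x70,p45), (x71,p45), (x72,p45)}
  {x71} × {p44, p45, p46} = {(x71,p44), (x71,p45), (x71,p46)}
  {x72} × {p44, p45, p46} = {(x72,p44), (x72,p45), (x72,p46)}
  {x70, x72} × {p45, p46} = {(x70,p45), (x70,p46), (x72,p45), (x72,p46)}
  {x71, x72} × {p45, p46} = {(x71,p45), (x71,p46), (x72,p45), (x72,p46)}
  {x70, x72} × {p44, p45, p46} = {(x70,p44), (x70,p45), (x70,p46), (x72,p44), (x72,p45), (x72,p46)}
  {x70, x71, x72} × {p45, p46} = {(x70,p45), (x70,p46), (x71,p45), (x71,p46), (x72,p45), (x72,p46)}
  {x71, x72} × {p44, p45, p46} = {(x71,p44), (x71,p45), (x71,p46), (x72,p44), (x72,p45), (x72,p46)}
  {x70, x71, x72} × {p44, p45, p46} = {(x70,p44), (x70,p45), (x70,p46), (x71,p44), (x71,p45), (x71,p46), (x72,p44), (x72,p45), (x72,p46)}
These 16 distinct sets form the basis B.
Close under arbitrary unions to get τ_{X×Y}; counting gives |τ_{X×Y}| = 40.


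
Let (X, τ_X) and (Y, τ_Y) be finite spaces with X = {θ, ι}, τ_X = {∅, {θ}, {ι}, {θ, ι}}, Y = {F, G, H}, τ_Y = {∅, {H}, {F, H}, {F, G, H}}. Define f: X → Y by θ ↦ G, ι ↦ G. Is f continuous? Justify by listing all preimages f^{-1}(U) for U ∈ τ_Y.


f IS continuous.

Compute f^{-1}(U) for each U ∈ τ_Y:
  U = ∅: f^{-1}(U) = ∅ ∈ τ_X ✓.
  U = {H}: f^{-1}(U) = ∅ ∈ τ_X ✓.
  U = {F, H}: f^{-1}(U) = ∅ ∈ τ_X ✓.
  U = {F, G, H}: f^{-1}(U) = {θ, ι} ∈ τ_X ✓.
Every preimage lies in τ_X, so f IS continuous.


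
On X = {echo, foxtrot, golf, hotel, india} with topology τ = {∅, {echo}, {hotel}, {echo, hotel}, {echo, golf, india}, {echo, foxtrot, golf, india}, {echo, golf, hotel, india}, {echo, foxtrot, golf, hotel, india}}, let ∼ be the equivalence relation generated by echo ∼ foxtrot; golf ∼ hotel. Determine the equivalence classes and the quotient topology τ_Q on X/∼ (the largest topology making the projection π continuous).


X/∼ = {[echo=foxtrot], [golf=hotel], [india]}; |τ_Q| = 2.

Equivalence classes: [echo=foxtrot], [golf=hotel], [india].
Quotient map π: X → X/∼ sends echo ↦ [echo=foxtrot], foxtrot ↦ [echo=foxtrot], golf ↦ [golf=hotel], hotel ↦ [golf=hotel], india ↦ [india].
For each subset V ⊆ X/∼, compute π^{-1}(V) ⊆ X and check whether π^{-1}(V) ∈ τ. V is open in τ_Q iff π^{-1}(V) ∈ τ.
  V = {}: π^{-1}(V) = ∅ ∈ τ ✓.
  V = {[echo=foxtrot]}: π^{-1}(V) = {echo, foxtrot} ∉ τ ✗.
  V = {[golf=hotel]}: π^{-1}(V) = {golf, hotel} ∉ τ ✗.
  V = {[echo=foxtrot], [golf=hotel]}: π^{-1}(V) = {echo, foxtrot, golf, hotel} ∉ τ ✗.
  V = {[india]}: π^{-1}(V) = {india} ∉ τ ✗.
  V = {[echo=foxtrot], [india]}: π^{-1}(V) = {echo, foxtrot, india} ∉ τ ✗.
  V = {[golf=hotel], [india]}: π^{-1}(V) = {golf, hotel, india} ∉ τ ✗.
  V = {[echo=foxtrot], [golf=hotel], [india]}: π^{-1}(V) = {echo, foxtrot, golf, hotel, india} ∈ τ ✓.
Open sets in the quotient: τ_Q = {{}, {[echo=foxtrot], [golf=hotel], [india]}} (2 elements).


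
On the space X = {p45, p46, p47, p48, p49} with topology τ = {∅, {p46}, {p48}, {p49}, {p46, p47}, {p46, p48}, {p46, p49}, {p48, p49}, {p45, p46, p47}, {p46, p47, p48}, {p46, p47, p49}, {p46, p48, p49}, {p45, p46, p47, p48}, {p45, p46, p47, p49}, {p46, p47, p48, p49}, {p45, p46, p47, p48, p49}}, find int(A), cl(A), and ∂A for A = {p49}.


int(A) = {p49}, cl(A) = {p49}, ∂A = ∅.

Closed sets in (X, τ) are complements of opens:
  closed(X, τ) = {∅, {p45}, {p48}, {p49}, {p45, p47}, {p45, p48}, {p45, p49}, {p48, p49}, {p45, p46, p47}, {p45, p47, p48}, {p45, p47, p49}, {p45, p48, p49}, {p45, p46, p47, p48}, {p45, p46, p47, p49}, {p45, p47, p48, p49}, {p45, p46, p47, p48, p49}}.
int(A) = ⋃ {U ∈ τ : U ⊆ A}. Opens contained in A: ∅, {p49}.
Taking the union of these: int(A) = {p49}.
cl(A) = ⋂ {C closed : A ⊆ C}. Closed sets containing A: {p49}, {p45, p49}, {p48, p49}, {p45, p47, p49}, {p45, p48, p49}, {p45, p46, p47, p49}, {p45, p47, p48, p49}, {p45, p46, p47, p48, p49}.
Intersecting these: cl(A) = {p49}.
∂A = cl(A) ∖ int(A) = {p49} ∖ {p49} = ∅.


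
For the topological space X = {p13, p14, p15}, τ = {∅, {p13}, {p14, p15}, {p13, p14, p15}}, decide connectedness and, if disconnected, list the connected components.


(X, τ) is disconnected; components = [{p13}, {p14, p15}].

Find clopen sets (U ∈ τ with X ∖ U ∈ τ):
  U = ∅, X ∖ U = {p13, p14, p15} — both open, so U is clopen.
  U = {p13}, X ∖ U = {p14, p15} — both open, so U is clopen.
  U = {p14, p15}, X ∖ U = {p13} — both open, so U is clopen.
  U = {p13, p14, p15}, X ∖ U = ∅ — both open, so U is clopen.
Nontrivial clopen(s) exist: e.g. {p13}. So (X, τ) is disconnected.
Compute connected components by grouping points that agree on all clopens:
  component: {p13}
  component: {p14, p15}


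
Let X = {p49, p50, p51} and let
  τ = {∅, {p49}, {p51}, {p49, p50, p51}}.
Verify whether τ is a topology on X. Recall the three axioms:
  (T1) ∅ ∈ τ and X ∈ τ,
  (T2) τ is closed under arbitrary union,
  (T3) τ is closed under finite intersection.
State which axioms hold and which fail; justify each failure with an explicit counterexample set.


τ is NOT a topology on X.

Axiom (T1): ∅ ∈ τ? Yes; X ∈ τ? Yes.
Axiom (T2/T3): check pairwise unions and intersections of members of τ.
Counterexample for (T2): {p49} ∪ {p51} = {p49, p51} ∉ τ. Therefore τ is NOT a topology.


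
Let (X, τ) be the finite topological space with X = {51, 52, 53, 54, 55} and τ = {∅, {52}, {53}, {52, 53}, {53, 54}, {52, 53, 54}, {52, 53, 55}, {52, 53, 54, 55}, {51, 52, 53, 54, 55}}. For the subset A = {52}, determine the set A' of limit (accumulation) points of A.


A' = {51, 55}

For each x ∈ X, list the open sets U ∈ τ with x ∈ U, then check whether U ∩ (A ∖ {x}) ≠ ∅ for every such U.
  x = 51: opens ∋ x are {51, 52, 53, 54, 55}; each meets A ∖ {51}, so x IS a limit point.
  x = 52: open {52} ∋ x has {52} ∩ (A ∖ {52}) = ∅, so x is NOT a limit point.
  x = 53: open {53} ∋ x has {53} ∩ (A ∖ {53}) = ∅, so x is NOT a limit point.
  x = 54: open {53, 54} ∋ x has {53, 54} ∩ (A ∖ {54}) = ∅, so x is NOT a limit point.
  x = 55: opens ∋ x are {52, 53, 55}, {52, 53, 54, 55}, {51, 52, 53, 54, 55}; each meets A ∖ {55}, so x IS a limit point.
Collecting: A' = {51, 55}.


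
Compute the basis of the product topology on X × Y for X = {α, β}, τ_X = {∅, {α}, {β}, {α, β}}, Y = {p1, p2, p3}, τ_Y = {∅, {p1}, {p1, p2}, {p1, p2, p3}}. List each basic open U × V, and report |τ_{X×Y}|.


Basis B = {∅ × ∅, {α} × {p1}, {β} × {p1}, {α} × {p1, p2}, {α, β} × {p1}, {β} × {p1, p2}, {α} × {p1, p2, p3}, {β} × {p1, p2, p3}, {α, β} × {p1, p2}, {α, β} × {p1, p2, p3}}; |τ_{X×Y}| = 16.

Enumerate products U × V with U ∈ τ_X, V ∈ τ_Y (deduplicated):
  ∅ × ∅ = {} (∅)
  {α} × {p1} = {(α,p1)}
  {β} × {p1} = {(β,p1)}
  {α} × {p1, p2} = {(α,p1), (α,p2)}
  {α, β} × {p1} = {(α,p1), (β,p1)}
  {β} × {p1, p2} = {(β,p1), (β,p2)}
  {α} × {p1, p2, p3} = {(α,p1), (α,p2), (α,p3)}
  {β} × {p1, p2, p3} = {(β,p1), (β,p2), (β,p3)}
  {α, β} × {p1, p2} = {(α,p1), (α,p2), (β,p1), (β,p2)}
  {α, β} × {p1, p2, p3} = {(α,p1), (α,p2), (α,p3), (β,p1), (β,p2), (β,p3)}
These 10 distinct sets form the basis B.
Close under arbitrary unions to get τ_{X×Y}; counting gives |τ_{X×Y}| = 16.


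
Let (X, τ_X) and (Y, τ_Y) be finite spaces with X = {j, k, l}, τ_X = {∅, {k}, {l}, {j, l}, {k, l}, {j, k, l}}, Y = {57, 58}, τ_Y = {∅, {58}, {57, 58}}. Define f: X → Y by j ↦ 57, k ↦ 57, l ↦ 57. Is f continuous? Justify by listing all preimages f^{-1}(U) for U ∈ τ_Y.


f IS continuous.

Compute f^{-1}(U) for each U ∈ τ_Y:
  U = ∅: f^{-1}(U) = ∅ ∈ τ_X ✓.
  U = {58}: f^{-1}(U) = ∅ ∈ τ_X ✓.
  U = {57, 58}: f^{-1}(U) = {j, k, l} ∈ τ_X ✓.
Every preimage lies in τ_X, so f IS continuous.


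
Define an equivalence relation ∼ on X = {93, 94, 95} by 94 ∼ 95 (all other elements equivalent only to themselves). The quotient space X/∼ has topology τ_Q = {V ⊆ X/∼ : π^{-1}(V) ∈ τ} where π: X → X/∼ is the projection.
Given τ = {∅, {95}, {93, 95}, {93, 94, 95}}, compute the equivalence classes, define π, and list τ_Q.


X/∼ = {[93], [94=95]}; |τ_Q| = 2.

Equivalence classes: [93], [94=95].
Quotient map π: X → X/∼ sends 93 ↦ [93], 94 ↦ [94=95], 95 ↦ [94=95].
For each subset V ⊆ X/∼, compute π^{-1}(V) ⊆ X and check whether π^{-1}(V) ∈ τ. V is open in τ_Q iff π^{-1}(V) ∈ τ.
  V = {}: π^{-1}(V) = ∅ ∈ τ ✓.
  V = {[93]}: π^{-1}(V) = {93} ∉ τ ✗.
  V = {[94=95]}: π^{-1}(V) = {94, 95} ∉ τ ✗.
  V = {[93], [94=95]}: π^{-1}(V) = {93, 94, 95} ∈ τ ✓.
Open sets in the quotient: τ_Q = {{}, {[93], [94=95]}} (2 elements).


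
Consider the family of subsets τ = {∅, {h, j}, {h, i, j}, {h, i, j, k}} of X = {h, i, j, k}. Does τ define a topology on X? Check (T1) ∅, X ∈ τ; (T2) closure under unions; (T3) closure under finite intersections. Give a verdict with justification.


τ IS a topology on X.

Axiom (T1): ∅ ∈ τ? Yes; X ∈ τ? Yes.
Axiom (T2/T3): check pairwise unions and intersections of members of τ.
All pairwise intersections and unions checked — each lies in τ. Therefore τ satisfies (T1), (T2), (T3): it IS a topology on X.


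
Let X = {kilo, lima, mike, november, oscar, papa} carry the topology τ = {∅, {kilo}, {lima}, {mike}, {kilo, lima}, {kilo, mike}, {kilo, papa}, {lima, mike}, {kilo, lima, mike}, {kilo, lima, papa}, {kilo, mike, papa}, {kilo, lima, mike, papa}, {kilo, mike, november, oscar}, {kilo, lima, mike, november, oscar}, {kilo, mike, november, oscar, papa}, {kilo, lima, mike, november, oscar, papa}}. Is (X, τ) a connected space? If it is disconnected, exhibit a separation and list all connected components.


(X, τ) is disconnected; components = [{lima}, {kilo, mike, november, oscar, papa}].

Find clopen sets (U ∈ τ with X ∖ U ∈ τ):
  U = ∅, X ∖ U = {kilo, lima, mike, november, oscar, papa} — both open, so U is clopen.
  U = {lima}, X ∖ U = {kilo, mike, november, oscar, papa} — both open, so U is clopen.
  U = {kilo, mike, november, oscar, papa}, X ∖ U = {lima} — both open, so U is clopen.
  U = {kilo, lima, mike, november, oscar, papa}, X ∖ U = ∅ — both open, so U is clopen.
Nontrivial clopen(s) exist: e.g. {lima}. So (X, τ) is disconnected.
Compute connected components by grouping points that agree on all clopens:
  component: {lima}
  component: {kilo, mike, november, oscar, papa}


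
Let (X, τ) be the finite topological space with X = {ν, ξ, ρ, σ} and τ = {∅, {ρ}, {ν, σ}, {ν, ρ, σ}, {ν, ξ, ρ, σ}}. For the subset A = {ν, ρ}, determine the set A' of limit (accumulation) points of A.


A' = {ξ, σ}

For each x ∈ X, list the open sets U ∈ τ with x ∈ U, then check whether U ∩ (A ∖ {x}) ≠ ∅ for every such U.
  x = ν: open {ν, σ} ∋ x has {ν, σ} ∩ (A ∖ {ν}) = ∅, so x is NOT a limit point.
  x = ξ: opens ∋ x are {ν, ξ, ρ, σ}; each meets A ∖ {ξ}, so x IS a limit point.
  x = ρ: open {ρ} ∋ x has {ρ} ∩ (A ∖ {ρ}) = ∅, so x is NOT a limit point.
  x = σ: opens ∋ x are {ν, σ}, {ν, ρ, σ}, {ν, ξ, ρ, σ}; each meets A ∖ {σ}, so x IS a limit point.
Collecting: A' = {ξ, σ}.


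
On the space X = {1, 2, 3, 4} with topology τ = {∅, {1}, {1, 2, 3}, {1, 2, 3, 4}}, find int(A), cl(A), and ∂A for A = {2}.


int(A) = ∅, cl(A) = {2, 3, 4}, ∂A = {2, 3, 4}.

Closed sets in (X, τ) are complements of opens:
  closed(X, τ) = {∅, {4}, {2, 3, 4}, {1, 2, 3, 4}}.
int(A) = ⋃ {U ∈ τ : U ⊆ A}. Opens contained in A: ∅.
Taking the union of these: int(A) = ∅.
cl(A) = ⋂ {C closed : A ⊆ C}. Closed sets containing A: {2, 3, 4}, {1, 2, 3, 4}.
Intersecting these: cl(A) = {2, 3, 4}.
∂A = cl(A) ∖ int(A) = {2, 3, 4} ∖ ∅ = {2, 3, 4}.


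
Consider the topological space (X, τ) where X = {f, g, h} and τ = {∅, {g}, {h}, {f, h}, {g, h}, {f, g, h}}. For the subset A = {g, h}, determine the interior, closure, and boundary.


int(A) = {g, h}, cl(A) = {f, g, h}, ∂A = {f}.

Closed sets in (X, τ) are complements of opens:
  closed(X, τ) = {∅, {f}, {g}, {f, g}, {f, h}, {f, g, h}}.
int(A) = ⋃ {U ∈ τ : U ⊆ A}. Opens contained in A: ∅, {g}, {h}, {g, h}.
Taking the union of these: int(A) = {g, h}.
cl(A) = ⋂ {C closed : A ⊆ C}. Closed sets containing A: {f, g, h}.
Intersecting these: cl(A) = {f, g, h}.
∂A = cl(A) ∖ int(A) = {f, g, h} ∖ {g, h} = {f}.


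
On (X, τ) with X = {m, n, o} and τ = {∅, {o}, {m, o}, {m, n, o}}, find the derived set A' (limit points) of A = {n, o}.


A' = {m, n}

For each x ∈ X, list the open sets U ∈ τ with x ∈ U, then check whether U ∩ (A ∖ {x}) ≠ ∅ for every such U.
  x = m: opens ∋ x are {m, o}, {m, n, o}; each meets A ∖ {m}, so x IS a limit point.
  x = n: opens ∋ x are {m, n, o}; each meets A ∖ {n}, so x IS a limit point.
  x = o: open {o} ∋ x has {o} ∩ (A ∖ {o}) = ∅, so x is NOT a limit point.
Collecting: A' = {m, n}.


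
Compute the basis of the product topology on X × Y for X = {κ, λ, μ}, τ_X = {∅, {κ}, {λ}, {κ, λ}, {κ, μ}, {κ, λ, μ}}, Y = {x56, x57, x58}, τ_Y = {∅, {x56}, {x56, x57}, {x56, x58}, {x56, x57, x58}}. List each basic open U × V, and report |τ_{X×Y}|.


Basis B = {∅ × ∅, {κ} × {x56}, {λ} × {x56}, {κ} × {x56, x57}, {κ} × {x56, x58}, {κ, λ} × {x56}, {κ, μ} × {x56}, {λ} × {x56, x57}, {λ} × {x56, x58}, {κ} × {x56, x57, x58}, {κ, λ, μ} × {x56}, {λ} × {x56, x57, x58}, {κ, λ} × {x56, x57}, {κ, μ} × {x56, x57}, {κ, λ} × {x56, x58}, {κ, μ} × {x56, x58}, {κ, λ} × {x56, x57, x58}, {κ, μ} × {x56, x57, x58}, {κ, λ, μ} × {x56, x57}, {κ, λ, μ} × {x56, x58}, {κ, λ, μ} × {x56, x57, x58}}; |τ_{X×Y}| = 70.

Enumerate products U × V with U ∈ τ_X, V ∈ τ_Y (deduplicated):
  ∅ × ∅ = {} (∅)
  {κ} × {x56} = {(κ,x56)}
  {λ} × {x56} = {(λ,x56)}
  {κ} × {x56, x57} = {(κ,x56), (κ,x57)}
  {κ} × {x56, x58} = {(κ,x56), (κ,x58)}
  {κ, λ} × {x56} = {(κ,x56), (λ,x56)}
  {κ, μ} × {x56} = {(κ,x56), (μ,x56)}
  {λ} × {x56, x57} = {(λ,x56), (λ,x57)}
  {λ} × {x56, x58} = {(λ,x56), (λ,x58)}
  {κ} × {x56, x57, x58} = {(κ,x56), (κ,x57), (κ,x58)}
  {κ, λ, μ} × {x56} = {(κ,x56), (λ,x56), (μ,x56)}
  {λ} × {x56, x57, x58} = {(λ,x56), (λ,x57), (λ,x58)}
  {κ, λ} × {x56, x57} = {(κ,x56), (κ,x57), (λ,x56), (λ,x57)}
  {κ, μ} × {x56, x57} = {(κ,x56), (κ,x57), (μ,x56), (μ,x57)}
  {κ, λ} × {x56, x58} = {(κ,x56), (κ,x58), (λ,x56), (λ,x58)}
  {κ, μ} × {x56, x58} = {(κ,x56), (κ,x58), (μ,x56), (μ,x58)}
  {κ, λ} × {x56, x57, x58} = {(κ,x56), (κ,x57), (κ,x58), (λ,x56), (λ,x57), (λ,x58)}
  {κ, μ} × {x56, x57, x58} = {(κ,x56), (κ,x57), (κ,x58), (μ,x56), (μ,x57), (μ,x58)}
  {κ, λ, μ} × {x56, x57} = {(κ,x56), (κ,x57), (λ,x56), (λ,x57), (μ,x56), (μ,x57)}
  {κ, λ, μ} × {x56, x58} = {(κ,x56), (κ,x58), (λ,x56), (λ,x58), (μ,x56), (μ,x58)}
  {κ, λ, μ} × {x56, x57, x58} = {(κ,x56), (κ,x57), (κ,x58), (λ,x56), (λ,x57), (λ,x58), (μ,x56), (μ,x57), (μ,x58)}
These 21 distinct sets form the basis B.
Close under arbitrary unions to get τ_{X×Y}; counting gives |τ_{X×Y}| = 70.


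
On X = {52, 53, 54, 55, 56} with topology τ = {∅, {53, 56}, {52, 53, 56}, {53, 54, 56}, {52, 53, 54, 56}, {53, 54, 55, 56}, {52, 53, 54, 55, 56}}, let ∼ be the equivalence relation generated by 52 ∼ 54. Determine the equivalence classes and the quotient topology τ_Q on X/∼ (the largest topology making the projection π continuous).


X/∼ = {[52=54], [53], [55], [56]}; |τ_Q| = 4.

Equivalence classes: [52=54], [53], [55], [56].
Quotient map π: X → X/∼ sends 52 ↦ [52=54], 53 ↦ [53], 54 ↦ [52=54], 55 ↦ [55], 56 ↦ [56].
For each subset V ⊆ X/∼, compute π^{-1}(V) ⊆ X and check whether π^{-1}(V) ∈ τ. V is open in τ_Q iff π^{-1}(V) ∈ τ.
  V = {}: π^{-1}(V) = ∅ ∈ τ ✓.
  V = {[52=54]}: π^{-1}(V) = {52, 54} ∉ τ ✗.
  V = {[53]}: π^{-1}(V) = {53} ∉ τ ✗.
  V = {[52=54], [53]}: π^{-1}(V) = {52, 53, 54} ∉ τ ✗.
  V = {[55]}: π^{-1}(V) = {55} ∉ τ ✗.
  V = {[52=54], [55]}: π^{-1}(V) = {52, 54, 55} ∉ τ ✗.
  V = {[53], [55]}: π^{-1}(V) = {53, 55} ∉ τ ✗.
  V = {[52=54], [53], [55]}: π^{-1}(V) = {52, 53, 54, 55} ∉ τ ✗.
  V = {[56]}: π^{-1}(V) = {56} ∉ τ ✗.
  V = {[52=54], [56]}: π^{-1}(V) = {52, 54, 56} ∉ τ ✗.
  V = {[53], [56]}: π^{-1}(V) = {53, 56} ∈ τ ✓.
  V = {[52=54], [53], [56]}: π^{-1}(V) = {52, 53, 54, 56} ∈ τ ✓.
  V = {[55], [56]}: π^{-1}(V) = {55, 56} ∉ τ ✗.
  V = {[52=54], [55], [56]}: π^{-1}(V) = {52, 54, 55, 56} ∉ τ ✗.
  V = {[53], [55], [56]}: π^{-1}(V) = {53, 55, 56} ∉ τ ✗.
  V = {[52=54], [53], [55], [56]}: π^{-1}(V) = {52, 53, 54, 55, 56} ∈ τ ✓.
Open sets in the quotient: τ_Q = {{}, {[53], [56]}, {[52=54], [53], [56]}, {[52=54], [53], [55], [56]}} (4 elements).


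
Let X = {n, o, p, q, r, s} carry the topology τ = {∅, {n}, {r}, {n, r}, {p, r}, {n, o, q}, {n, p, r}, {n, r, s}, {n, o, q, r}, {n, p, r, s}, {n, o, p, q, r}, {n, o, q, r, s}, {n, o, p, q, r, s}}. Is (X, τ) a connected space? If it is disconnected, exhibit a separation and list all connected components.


(X, τ) is connected.

Find clopen sets (U ∈ τ with X ∖ U ∈ τ):
  U = ∅, X ∖ U = {n, o, p, q, r, s} — both open, so U is clopen.
  U = {n, o, p, q, r, s}, X ∖ U = ∅ — both open, so U is clopen.
Only trivial clopens (∅ and X) exist, so (X, τ) is connected.
Compute connected components by grouping points that agree on all clopens:
  component: {n, o, p, q, r, s}


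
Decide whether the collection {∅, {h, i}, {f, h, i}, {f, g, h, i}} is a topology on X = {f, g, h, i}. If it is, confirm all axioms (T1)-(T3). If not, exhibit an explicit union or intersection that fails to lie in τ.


τ IS a topology on X.

Axiom (T1): ∅ ∈ τ? Yes; X ∈ τ? Yes.
Axiom (T2/T3): check pairwise unions and intersections of members of τ.
All pairwise intersections and unions checked — each lies in τ. Therefore τ satisfies (T1), (T2), (T3): it IS a topology on X.


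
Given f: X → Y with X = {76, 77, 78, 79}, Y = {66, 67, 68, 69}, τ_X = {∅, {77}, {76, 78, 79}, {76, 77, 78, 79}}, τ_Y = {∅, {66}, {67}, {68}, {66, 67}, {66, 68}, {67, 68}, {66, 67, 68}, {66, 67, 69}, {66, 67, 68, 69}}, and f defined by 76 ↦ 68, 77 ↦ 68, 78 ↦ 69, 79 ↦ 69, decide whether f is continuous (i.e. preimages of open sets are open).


f is NOT continuous.

Compute f^{-1}(U) for each U ∈ τ_Y:
  U = ∅: f^{-1}(U) = ∅ ∈ τ_X ✓.
  U = {66}: f^{-1}(U) = ∅ ∈ τ_X ✓.
  U = {67}: f^{-1}(U) = ∅ ∈ τ_X ✓.
  U = {68}: f^{-1}(U) = {76, 77} ∉ τ_X ✗.
  U = {66, 67}: f^{-1}(U) = ∅ ∈ τ_X ✓.
  U = {66, 68}: f^{-1}(U) = {76, 77} ∉ τ_X ✗.
  U = {67, 68}: f^{-1}(U) = {76, 77} ∉ τ_X ✗.
  U = {66, 67, 68}: f^{-1}(U) = {76, 77} ∉ τ_X ✗.
  U = {66, 67, 69}: f^{-1}(U) = {78, 79} ∉ τ_X ✗.
  U = {66, 67, 68, 69}: f^{-1}(U) = {76, 77, 78, 79} ∈ τ_X ✓.
Found U = {68} with f^{-1}(U) = {76, 77} not in τ_X. Therefore f is NOT continuous.


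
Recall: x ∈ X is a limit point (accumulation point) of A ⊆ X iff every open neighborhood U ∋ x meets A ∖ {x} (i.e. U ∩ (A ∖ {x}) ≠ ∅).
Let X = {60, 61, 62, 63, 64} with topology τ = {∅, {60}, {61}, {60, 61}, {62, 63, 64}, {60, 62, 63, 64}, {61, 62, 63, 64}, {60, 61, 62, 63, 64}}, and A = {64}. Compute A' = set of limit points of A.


A' = {62, 63}

For each x ∈ X, list the open sets U ∈ τ with x ∈ U, then check whether U ∩ (A ∖ {x}) ≠ ∅ for every such U.
  x = 60: open {60} ∋ x has {60} ∩ (A ∖ {60}) = ∅, so x is NOT a limit point.
  x = 61: open {61} ∋ x has {61} ∩ (A ∖ {61}) = ∅, so x is NOT a limit point.
  x = 62: opens ∋ x are {62, 63, 64}, {60, 62, 63, 64}, {61, 62, 63, 64}, {60, 61, 62, 63, 64}; each meets A ∖ {62}, so x IS a limit point.
  x = 63: opens ∋ x are {62, 63, 64}, {60, 62, 63, 64}, {61, 62, 63, 64}, {60, 61, 62, 63, 64}; each meets A ∖ {63}, so x IS a limit point.
  x = 64: open {62, 63, 64} ∋ x has {62, 63, 64} ∩ (A ∖ {64}) = ∅, so x is NOT a limit point.
Collecting: A' = {62, 63}.


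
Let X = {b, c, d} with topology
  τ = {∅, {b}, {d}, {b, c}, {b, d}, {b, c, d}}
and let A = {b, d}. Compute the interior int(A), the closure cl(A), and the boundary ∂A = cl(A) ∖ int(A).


int(A) = {b, d}, cl(A) = {b, c, d}, ∂A = {c}.

Closed sets in (X, τ) are complements of opens:
  closed(X, τ) = {∅, {c}, {d}, {b, c}, {c, d}, {b, c, d}}.
int(A) = ⋃ {U ∈ τ : U ⊆ A}. Opens contained in A: ∅, {b}, {d}, {b, d}.
Taking the union of these: int(A) = {b, d}.
cl(A) = ⋂ {C closed : A ⊆ C}. Closed sets containing A: {b, c, d}.
Intersecting these: cl(A) = {b, c, d}.
∂A = cl(A) ∖ int(A) = {b, c, d} ∖ {b, d} = {c}.


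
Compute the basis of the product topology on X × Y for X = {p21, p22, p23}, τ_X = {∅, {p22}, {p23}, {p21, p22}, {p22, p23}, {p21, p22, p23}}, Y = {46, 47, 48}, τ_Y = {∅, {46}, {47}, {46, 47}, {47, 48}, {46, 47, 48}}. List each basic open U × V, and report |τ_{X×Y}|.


Basis B = {∅ × ∅, {p22} × {46}, {p22} × {47}, {p23} × {46}, {p23} × {47}, {p21, p22} × {46}, {p21, p22} × {47}, {p22} × {46, 47}, {p22, p23} × {46}, {p22} × {47, 48}, {p22, p23} × {47}, {p23} × {46, 47}, {p23} × {47, 48}, {p21, p22, p23} × {46}, {p21, p22, p23} × {47}, {p22} × {46, 47, 48}, {p23} × {46, 47, 48}, {p21, p22} × {46, 47}, {p21, p22} × {47, 48}, {p22, p23} × {46, 47}, {p22, p23} × {47, 48}, {p21, p22} × {46, 47, 48}, {p21, p22, p23} × {46, 47}, {p21, p22, p23} × {47, 48}, {p22, p23} × {46, 47, 48}, {p21, p22, p23} × {46, 47, 48}}; |τ_{X×Y}| = 108.

Enumerate products U × V with U ∈ τ_X, V ∈ τ_Y (deduplicated):
  ∅ × ∅ = {} (∅)
  {p22} × {46} = {(p22,46)}
  {p22} × {47} = {(p22,47)}
  {p23} × {46} = {(p23,46)}
  {p23} × {47} = {(p23,47)}
  {p21, p22} × {46} = {(p21,46), (p22,46)}
  {p21, p22} × {47} = {(p21,47), (p22,47)}
  {p22} × {46, 47} = {(p22,46), (p22,47)}
  {p22, p23} × {46} = {(p22,46), (p23,46)}
  {p22} × {47, 48} = {(p22,47), (p22,48)}
  {p22, p23} × {47} = {(p22,47), (p23,47)}
  {p23} × {46, 47} = {(p23,46), (p23,47)}
  {p23} × {47, 48} = {(p23,47), (p23,48)}
  {p21, p22, p23} × {46} = {(p21,46), (p22,46), (p23,46)}
  {p21, p22, p23} × {47} = {(p21,47), (p22,47), (p23,47)}
  {p22} × {46, 47, 48} = {(p22,46), (p22,47), (p22,48)}
  {p23} × {46, 47, 48} = {(p23,46), (p23,47), (p23,48)}
  {p21, p22} × {46, 47} = {(p21,46), (p21,47), (p22,46), (p22,47)}
  {p21, p22} × {47, 48} = {(p21,47), (p21,48), (p22,47), (p22,48)}
  {p22, p23} × {46, 47} = {(p22,46), (p22,47), (p23,46), (p23,47)}
  {p22, p23} × {47, 48} = {(p22,47), (p22,48), (p23,47), (p23,48)}
  {p21, p22} × {46, 47, 48} = {(p21,46), (p21,47), (p21,48), (p22,46), (p22,47), (p22,48)}
  {p21, p22, p23} × {46, 47} = {(p21,46), (p21,47), (p22,46), (p22,47), (p23,46), (p23,47)}
  {p21, p22, p23} × {47, 48} = {(p21,47), (p21,48), (p22,47), (p22,48), (p23,47), (p23,48)}
  {p22, p23} × {46, 47, 48} = {(p22,46), (p22,47), (p22,48), (p23,46), (p23,47), (p23,48)}
  {p21, p22, p23} × {46, 47, 48} = {(p21,46), (p21,47), (p21,48), (p22,46), (p22,47), (p22,48), (p23,46), (p23,47), (p23,48)}
These 26 distinct sets form the basis B.
Close under arbitrary unions to get τ_{X×Y}; counting gives |τ_{X×Y}| = 108.


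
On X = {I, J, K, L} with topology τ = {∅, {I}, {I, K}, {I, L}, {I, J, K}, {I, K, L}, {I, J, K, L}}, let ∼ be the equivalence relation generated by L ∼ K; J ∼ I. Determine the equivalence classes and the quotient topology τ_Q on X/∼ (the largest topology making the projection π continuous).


X/∼ = {[I=J], [K=L]}; |τ_Q| = 2.

Equivalence classes: [I=J], [K=L].
Quotient map π: X → X/∼ sends I ↦ [I=J], J ↦ [I=J], K ↦ [K=L], L ↦ [K=L].
For each subset V ⊆ X/∼, compute π^{-1}(V) ⊆ X and check whether π^{-1}(V) ∈ τ. V is open in τ_Q iff π^{-1}(V) ∈ τ.
  V = {}: π^{-1}(V) = ∅ ∈ τ ✓.
  V = {[I=J]}: π^{-1}(V) = {I, J} ∉ τ ✗.
  V = {[K=L]}: π^{-1}(V) = {K, L} ∉ τ ✗.
  V = {[I=J], [K=L]}: π^{-1}(V) = {I, J, K, L} ∈ τ ✓.
Open sets in the quotient: τ_Q = {{}, {[I=J], [K=L]}} (2 elements).


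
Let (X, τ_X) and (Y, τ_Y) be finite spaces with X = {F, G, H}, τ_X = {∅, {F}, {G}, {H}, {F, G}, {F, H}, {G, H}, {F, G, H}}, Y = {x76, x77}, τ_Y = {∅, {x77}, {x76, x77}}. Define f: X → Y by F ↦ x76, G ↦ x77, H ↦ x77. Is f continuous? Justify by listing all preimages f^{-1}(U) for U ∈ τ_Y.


f IS continuous.

Compute f^{-1}(U) for each U ∈ τ_Y:
  U = ∅: f^{-1}(U) = ∅ ∈ τ_X ✓.
  U = {x77}: f^{-1}(U) = {G, H} ∈ τ_X ✓.
  U = {x76, x77}: f^{-1}(U) = {F, G, H} ∈ τ_X ✓.
Every preimage lies in τ_X, so f IS continuous.


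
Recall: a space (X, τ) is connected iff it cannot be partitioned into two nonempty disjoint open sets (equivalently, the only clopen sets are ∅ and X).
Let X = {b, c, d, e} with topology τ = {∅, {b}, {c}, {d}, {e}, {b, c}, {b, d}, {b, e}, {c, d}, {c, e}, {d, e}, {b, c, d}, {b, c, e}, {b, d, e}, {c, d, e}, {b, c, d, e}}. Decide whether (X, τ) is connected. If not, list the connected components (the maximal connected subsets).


(X, τ) is disconnected; components = [{b}, {c}, {d}, {e}].

Find clopen sets (U ∈ τ with X ∖ U ∈ τ):
  U = ∅, X ∖ U = {b, c, d, e} — both open, so U is clopen.
  U = {b}, X ∖ U = {c, d, e} — both open, so U is clopen.
  U = {c}, X ∖ U = {b, d, e} — both open, so U is clopen.
  U = {d}, X ∖ U = {b, c, e} — both open, so U is clopen.
  U = {e}, X ∖ U = {b, c, d} — both open, so U is clopen.
  U = {b, c}, X ∖ U = {d, e} — both open, so U is clopen.
  U = {b, d}, X ∖ U = {c, e} — both open, so U is clopen.
  U = {b, e}, X ∖ U = {c, d} — both open, so U is clopen.
  U = {c, d}, X ∖ U = {b, e} — both open, so U is clopen.
  U = {c, e}, X ∖ U = {b, d} — both open, so U is clopen.
  U = {d, e}, X ∖ U = {b, c} — both open, so U is clopen.
  U = {b, c, d}, X ∖ U = {e} — both open, so U is clopen.
  U = {b, c, e}, X ∖ U = {d} — both open, so U is clopen.
  U = {b, d, e}, X ∖ U = {c} — both open, so U is clopen.
  U = {c, d, e}, X ∖ U = {b} — both open, so U is clopen.
  U = {b, c, d, e}, X ∖ U = ∅ — both open, so U is clopen.
Nontrivial clopen(s) exist: e.g. {c}. So (X, τ) is disconnected.
Compute connected components by grouping points that agree on all clopens:
  component: {b}
  component: {c}
  component: {d}
  component: {e}


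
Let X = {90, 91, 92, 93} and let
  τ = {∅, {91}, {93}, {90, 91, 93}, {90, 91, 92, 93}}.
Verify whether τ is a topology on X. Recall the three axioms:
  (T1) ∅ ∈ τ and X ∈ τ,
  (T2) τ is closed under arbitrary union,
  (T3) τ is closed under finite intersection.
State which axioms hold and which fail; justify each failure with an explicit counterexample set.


τ is NOT a topology on X.

Axiom (T1): ∅ ∈ τ? Yes; X ∈ τ? Yes.
Axiom (T2/T3): check pairwise unions and intersections of members of τ.
Counterexample for (T2): {91} ∪ {93} = {91, 93} ∉ τ. Therefore τ is NOT a topology.


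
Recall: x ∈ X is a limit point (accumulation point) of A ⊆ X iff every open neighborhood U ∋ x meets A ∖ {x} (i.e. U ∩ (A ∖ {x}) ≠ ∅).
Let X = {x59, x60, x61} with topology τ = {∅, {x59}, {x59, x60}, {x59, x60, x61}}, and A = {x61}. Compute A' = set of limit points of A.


A' = ∅

For each x ∈ X, list the open sets U ∈ τ with x ∈ U, then check whether U ∩ (A ∖ {x}) ≠ ∅ for every such U.
  x = x59: open {x59} ∋ x has {x59} ∩ (A ∖ {x59}) = ∅, so x is NOT a limit point.
  x = x60: open {x59, x60} ∋ x has {x59, x60} ∩ (A ∖ {x60}) = ∅, so x is NOT a limit point.
  x = x61: open {x59, x60, x61} ∋ x has {x59, x60, x61} ∩ (A ∖ {x61}) = ∅, so x is NOT a limit point.
Collecting: A' = ∅.


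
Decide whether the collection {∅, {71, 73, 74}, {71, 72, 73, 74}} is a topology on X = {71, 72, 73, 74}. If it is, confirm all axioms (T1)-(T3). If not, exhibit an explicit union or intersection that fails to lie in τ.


τ IS a topology on X.

Axiom (T1): ∅ ∈ τ? Yes; X ∈ τ? Yes.
Axiom (T2/T3): check pairwise unions and intersections of members of τ.
All pairwise intersections and unions checked — each lies in τ. Therefore τ satisfies (T1), (T2), (T3): it IS a topology on X.


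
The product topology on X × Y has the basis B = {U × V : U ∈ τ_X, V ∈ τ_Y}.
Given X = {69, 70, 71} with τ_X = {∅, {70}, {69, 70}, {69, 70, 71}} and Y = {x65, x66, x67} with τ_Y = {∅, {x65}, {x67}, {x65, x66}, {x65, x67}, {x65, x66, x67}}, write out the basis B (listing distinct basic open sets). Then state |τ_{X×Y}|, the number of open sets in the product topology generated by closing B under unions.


Basis B = {∅ × ∅, {70} × {x65}, {70} × {x67}, {69, 70} × {x65}, {69, 70} × {x67}, {70} × {x65, x66}, {70} × {x65, x67}, {69, 70, 71} × {x65}, {69, 70, 71} × {x67}, {70} × {x65, x66, x67}, {69, 70} × {x65, x66}, {69, 70} × {x65, x67}, {69, 70} × {x65, x66, x67}, {69, 70, 71} × {x65, x66}, {69, 70, 71} × {x65, x67}, {69, 70, 71} × {x65, x66, x67}}; |τ_{X×Y}| = 40.

Enumerate products U × V with U ∈ τ_X, V ∈ τ_Y (deduplicated):
  ∅ × ∅ = {} (∅)
  {70} × {x65} = {(70,x65)}
  {70} × {x67} = {(70,x67)}
  {69, 70} × {x65} = {(69,x65), (70,x65)}
  {69, 70} × {x67} = {(69,x67), (70,x67)}
  {70} × {x65, x66} = {(70,x65), (70,x66)}
  {70} × {x65, x67} = {(70,x65), (70,x67)}
  {69, 70, 71} × {x65} = {(69,x65), (70,x65), (71,x65)}
  {69, 70, 71} × {x67} = {(69,x67), (70,x67), (71,x67)}
  {70} × {x65, x66, x67} = {(70,x65), (70,x66), (70,x67)}
  {69, 70} × {x65, x66} = {(69,x65), (69,x66), (70,x65), (70,x66)}
  {69, 70} × {x65, x67} = {(69,x65), (69,x67), (70,x65), (70,x67)}
  {69, 70} × {x65, x66, x67} = {(69,x65), (69,x66), (69,x67), (70,x65), (70,x66), (70,x67)}
  {69, 70, 71} × {x65, x66} = {(69,x65), (69,x66), (70,x65), (70,x66), (71,x65), (71,x66)}
  {69, 70, 71} × {x65, x67} = {(69,x65), (69,x67), (70,x65), (70,x67), (71,x65), (71,x67)}
  {69, 70, 71} × {x65, x66, x67} = {(69,x65), (69,x66), (69,x67), (70,x65), (70,x66), (70,x67), (71,x65), (71,x66), (71,x67)}
These 16 distinct sets form the basis B.
Close under arbitrary unions to get τ_{X×Y}; counting gives |τ_{X×Y}| = 40.
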